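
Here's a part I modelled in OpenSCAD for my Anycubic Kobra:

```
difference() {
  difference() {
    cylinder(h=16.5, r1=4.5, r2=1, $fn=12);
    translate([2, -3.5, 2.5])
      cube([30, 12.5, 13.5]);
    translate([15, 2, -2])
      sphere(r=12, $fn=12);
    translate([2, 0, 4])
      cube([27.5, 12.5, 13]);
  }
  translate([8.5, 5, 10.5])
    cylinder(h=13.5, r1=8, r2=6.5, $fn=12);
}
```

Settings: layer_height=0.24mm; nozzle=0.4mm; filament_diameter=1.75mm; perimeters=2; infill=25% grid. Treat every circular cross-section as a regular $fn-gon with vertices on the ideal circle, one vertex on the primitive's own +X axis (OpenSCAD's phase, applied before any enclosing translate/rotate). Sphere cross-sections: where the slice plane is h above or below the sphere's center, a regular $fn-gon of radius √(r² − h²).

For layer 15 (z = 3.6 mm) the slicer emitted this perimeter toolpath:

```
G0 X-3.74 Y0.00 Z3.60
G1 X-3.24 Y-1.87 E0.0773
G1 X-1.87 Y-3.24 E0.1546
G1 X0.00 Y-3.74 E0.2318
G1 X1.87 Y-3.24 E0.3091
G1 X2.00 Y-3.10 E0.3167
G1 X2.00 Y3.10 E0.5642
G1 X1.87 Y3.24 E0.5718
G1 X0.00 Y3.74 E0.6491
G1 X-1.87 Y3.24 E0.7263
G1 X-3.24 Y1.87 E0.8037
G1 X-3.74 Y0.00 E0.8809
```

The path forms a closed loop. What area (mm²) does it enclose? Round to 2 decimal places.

Apply the shoelace formula to the sequence of (X, Y) vertices; enclosed area = 34.87 mm².

34.87 mm²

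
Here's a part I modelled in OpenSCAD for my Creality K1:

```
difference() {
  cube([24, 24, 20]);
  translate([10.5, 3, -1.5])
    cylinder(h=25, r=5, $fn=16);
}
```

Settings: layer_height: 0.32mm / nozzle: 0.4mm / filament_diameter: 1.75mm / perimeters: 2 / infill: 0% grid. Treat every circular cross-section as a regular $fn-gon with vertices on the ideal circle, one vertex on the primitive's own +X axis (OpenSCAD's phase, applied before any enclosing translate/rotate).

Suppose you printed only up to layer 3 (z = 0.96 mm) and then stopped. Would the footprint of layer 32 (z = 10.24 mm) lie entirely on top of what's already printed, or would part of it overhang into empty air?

Compare the two slices. At z = 0.96: the cube (footprint 24×24) is included at this height (area 576.00 mm²); the cylinder at (10.5, 3): section is a regular 16-gon, circumradius r=5 (area = (16/2)·5.000²·sin(360°/16) = 76.54 mm²); Taking the first minus the rest: starting from the 24×24 cube (576.00 mm²), the r=5 cylinder at (10.5, 3) partially overlaps it — only the 65.92 mm² overlap (of its 76.54 mm²) is removed, clipping the outline — area = 510.08 mm². At z = 10.24: the cube (footprint 24×24) is included at this height (area 576.00 mm²); the r=5 cylinder at (10.5, 3) gives a regular 16-gon of circumradius 5 (constant along its height) (area = (16/2)·5.000²·sin(360°/16) = 76.54 mm²); Subtracting the remaining from the first: starting from the 24×24 cube (576.00 mm²), the r=5 cylinder at (10.5, 3) partially overlaps it — only the 65.92 mm² overlap (of its 76.54 mm²) is removed, clipping the outline — area = 510.08 mm². Checking containment: the cross-section at z = 10.24 is a subset of the cross-section at z = 0.96.

entirely on top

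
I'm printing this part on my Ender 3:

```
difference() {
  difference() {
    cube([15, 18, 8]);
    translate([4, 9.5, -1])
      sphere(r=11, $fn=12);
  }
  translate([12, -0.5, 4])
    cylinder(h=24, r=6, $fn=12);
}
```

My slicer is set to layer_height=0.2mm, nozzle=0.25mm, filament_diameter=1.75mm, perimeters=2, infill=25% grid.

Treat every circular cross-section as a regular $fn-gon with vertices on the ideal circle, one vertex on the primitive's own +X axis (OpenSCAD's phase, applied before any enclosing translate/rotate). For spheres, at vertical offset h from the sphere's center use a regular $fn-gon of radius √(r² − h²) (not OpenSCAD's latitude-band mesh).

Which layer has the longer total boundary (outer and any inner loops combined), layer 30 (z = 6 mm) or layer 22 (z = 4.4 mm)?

Layer 30 (z = 6): the cube (footprint 15×18) is included at this height (perimeter 66.00 mm); the r=11 sphere at (4, 9.5) contributes a regular 12-gon of circumradius √(11²−7²) = 8.485 (perimeter = 2·12·8.485·sin(180°/12) = 52.71 mm); Taking the first minus the rest: starting from the 15×18 cube, the r=11 sphere at (4, 9.5) partially overlaps it — only the 171.60 mm² overlap (of its 216.00 mm²) is removed, clipping the outline — boundary = 85.81 mm; the cylinder at (12, -0.5): section is a regular 12-gon, circumradius r=6 (perimeter = 2·12·6.000·sin(180°/12) = 37.27 mm); Taking the first minus the rest: starting from the result so far, the r=6 cylinder at (12, -0.5) partially overlaps it — only the 33.90 mm² overlap (of its 108.00 mm²) is removed, clipping the outline — boundary = 71.60 mm. So its perimeter = 71.60 mm. Layer 22 (z = 4.4): the cube (footprint 15×18) is included at this height (perimeter 66.00 mm); the r=11 sphere at (4, 9.5) contributes a regular 12-gon of circumradius √(11²−5.4²) = 9.583 (perimeter = 2·12·9.583·sin(180°/12) = 59.53 mm); Subtracting the remaining from the first: starting from the 15×18 cube, the r=11 sphere at (4, 9.5) partially overlaps it — only the 205.73 mm² overlap (of its 275.52 mm²) is removed, clipping the outline — boundary = 69.40 mm; the cylinder at (12, -0.5): section is a regular 12-gon, circumradius r=6 (perimeter = 2·12·6.000·sin(180°/12) = 37.27 mm); Taking the first minus the rest: starting from the result so far, the r=6 cylinder at (12, -0.5) partially overlaps it — only the 26.17 mm² overlap (of its 108.00 mm²) is removed, clipping the outline — boundary = 50.74 mm. So its perimeter = 50.74 mm. Layer 30 is larger (71.60 vs 50.74 mm).

layer 30 (z = 6 mm)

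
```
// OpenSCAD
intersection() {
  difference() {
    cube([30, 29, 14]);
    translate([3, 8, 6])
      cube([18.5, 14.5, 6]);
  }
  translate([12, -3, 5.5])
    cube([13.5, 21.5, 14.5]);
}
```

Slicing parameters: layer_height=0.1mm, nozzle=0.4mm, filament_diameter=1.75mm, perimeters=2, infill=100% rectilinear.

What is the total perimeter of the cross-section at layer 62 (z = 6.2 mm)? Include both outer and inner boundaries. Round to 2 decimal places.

64.00 mm

At z = 6.2 mm: the cube is present — its section is the full 30×29 rectangle (perimeter 118.00 mm); the cube at (3, 8) is present — its section is the full 18.5×14.5 rectangle (perimeter 66.00 mm); Taking the first minus the rest: starting from the 30×29 cube, the 18.5×14.5 cube at (3, 8) lies wholly inside it (removes its full 268.25 mm² and its 66.00 mm outline becomes a hole wall) — boundary (outer + 1 inner loop) = 184.00 mm; the cube at (12, -3) is present — its section is the full 13.5×21.5 rectangle (perimeter 70.00 mm); After intersecting: the 13.5×21.5 cube at (12, -3) partially overlaps that combined region; clipping to the common part keeps 150.00 mm² — boundary = 64.00 mm. Overall, the cross-section is a single solid region. Total boundary length (outer) = 64.00 mm.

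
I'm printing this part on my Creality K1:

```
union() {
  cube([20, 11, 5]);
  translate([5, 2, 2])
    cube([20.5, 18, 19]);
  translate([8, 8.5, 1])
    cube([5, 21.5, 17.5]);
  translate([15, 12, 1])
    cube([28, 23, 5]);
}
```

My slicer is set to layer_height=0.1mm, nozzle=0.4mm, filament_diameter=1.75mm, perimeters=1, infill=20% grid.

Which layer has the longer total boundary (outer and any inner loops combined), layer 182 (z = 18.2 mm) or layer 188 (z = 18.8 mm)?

Layer 182 (z = 18.2): the cube does not reach this height (z outside [0, 5]); the cube at (5, 2) (footprint 20.5×18) is included at this height (perimeter 77.00 mm); the cube at (8, 8.5) (footprint 5×21.5) is included at this height (perimeter 53.00 mm); the cube at (15, 12) is not intersected at this z (z outside [1, 6]); Combining (union): the regions partially overlap (shared area 57.50 mm²), so the edge portions inside another operand are dropped and the merged outline is re-measured after clipping — boundary = 97.00 mm. So its perimeter = 97.00 mm. Layer 188 (z = 18.8): the cube is not intersected at this z (z outside [0, 5]); the cube at (5, 2) is present — its section is the full 20.5×18 rectangle (perimeter 77.00 mm); the cube at (8, 8.5) is not intersected at this z (z outside [1, 18.5]); the cube at (15, 12) does not reach this height (z outside [1, 6]); Taking the union: only the 20.5×18 cube at (5, 2) is present, so the union is just that shape — boundary = 77.00 mm. So its perimeter = 77.00 mm. Layer 182 is larger (97.00 vs 77.00 mm).

layer 182 (z = 18.2 mm)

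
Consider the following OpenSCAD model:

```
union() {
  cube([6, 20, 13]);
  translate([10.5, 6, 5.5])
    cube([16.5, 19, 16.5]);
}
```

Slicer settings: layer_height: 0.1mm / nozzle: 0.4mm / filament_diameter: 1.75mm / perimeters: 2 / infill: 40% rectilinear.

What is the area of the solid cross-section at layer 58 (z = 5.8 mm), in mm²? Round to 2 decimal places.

At z = 5.8 mm: the cube (footprint 6×20) is included at this height (area 120.00 mm²); the cube at (10.5, 6) (footprint 16.5×19) is included at this height (area 313.50 mm²); Combining (union): the 2 present regions are separate (no shared area or edge), so areas and boundary lengths simply add and each stays a separate island — area = 433.50 mm². Overall, the cross-section has 2 separate islands. Net area = 433.50 mm².

433.50 mm²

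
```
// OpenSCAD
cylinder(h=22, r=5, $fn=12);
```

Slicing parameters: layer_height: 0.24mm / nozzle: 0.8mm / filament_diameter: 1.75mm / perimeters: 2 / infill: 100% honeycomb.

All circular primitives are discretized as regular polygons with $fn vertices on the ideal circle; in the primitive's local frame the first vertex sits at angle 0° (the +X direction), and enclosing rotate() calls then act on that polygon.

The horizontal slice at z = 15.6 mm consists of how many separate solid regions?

1

At z = 15.6 mm: the cylinder: section is a regular 12-gon, circumradius r=5. The result has 1 disconnected region.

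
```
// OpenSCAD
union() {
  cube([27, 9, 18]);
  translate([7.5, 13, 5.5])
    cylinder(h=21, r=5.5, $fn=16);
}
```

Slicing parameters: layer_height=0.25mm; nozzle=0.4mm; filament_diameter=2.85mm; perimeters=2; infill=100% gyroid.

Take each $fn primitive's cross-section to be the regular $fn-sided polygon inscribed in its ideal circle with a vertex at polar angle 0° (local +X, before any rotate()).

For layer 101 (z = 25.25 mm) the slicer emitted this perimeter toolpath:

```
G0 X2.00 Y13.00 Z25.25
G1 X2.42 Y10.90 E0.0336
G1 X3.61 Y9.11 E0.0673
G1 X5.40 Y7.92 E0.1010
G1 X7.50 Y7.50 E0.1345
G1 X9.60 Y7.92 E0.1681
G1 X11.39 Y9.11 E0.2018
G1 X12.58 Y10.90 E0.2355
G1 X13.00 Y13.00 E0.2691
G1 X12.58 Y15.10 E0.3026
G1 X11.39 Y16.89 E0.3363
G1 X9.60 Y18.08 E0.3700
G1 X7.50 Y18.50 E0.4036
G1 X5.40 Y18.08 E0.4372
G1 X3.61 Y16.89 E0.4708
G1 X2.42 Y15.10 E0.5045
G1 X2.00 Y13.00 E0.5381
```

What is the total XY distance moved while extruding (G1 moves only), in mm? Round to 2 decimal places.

34.33 mm

Sum the Euclidean lengths of each G1 segment: total = 34.33 mm.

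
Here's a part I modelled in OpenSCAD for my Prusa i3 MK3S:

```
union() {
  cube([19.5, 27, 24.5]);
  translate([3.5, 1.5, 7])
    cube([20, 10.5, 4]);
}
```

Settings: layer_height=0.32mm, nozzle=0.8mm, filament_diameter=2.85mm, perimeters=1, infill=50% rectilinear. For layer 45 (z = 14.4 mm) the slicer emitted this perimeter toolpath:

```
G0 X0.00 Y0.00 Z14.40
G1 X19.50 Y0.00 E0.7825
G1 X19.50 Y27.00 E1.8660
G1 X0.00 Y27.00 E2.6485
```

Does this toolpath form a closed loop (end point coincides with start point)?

Start point (G0): (0.00, 0.00). End point (last G1): the path does not return to the start — open.

no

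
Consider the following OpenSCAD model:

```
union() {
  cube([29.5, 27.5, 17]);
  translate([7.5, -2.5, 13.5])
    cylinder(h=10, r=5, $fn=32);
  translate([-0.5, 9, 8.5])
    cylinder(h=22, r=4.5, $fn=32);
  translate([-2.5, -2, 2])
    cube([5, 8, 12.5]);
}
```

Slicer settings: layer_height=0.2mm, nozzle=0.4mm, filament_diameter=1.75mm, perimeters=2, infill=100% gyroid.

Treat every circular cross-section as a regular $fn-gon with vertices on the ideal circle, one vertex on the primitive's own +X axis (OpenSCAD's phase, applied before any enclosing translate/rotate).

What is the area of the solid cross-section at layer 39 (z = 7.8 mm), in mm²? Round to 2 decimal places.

836.25 mm²

At z = 7.8 mm: the cube is present — its section is the full 29.5×27.5 rectangle (area 811.25 mm²); the cylinder at (7.5, -2.5) does not reach this height (z outside [13.5, 23.5]); the cylinder at (-0.5, 9) does not reach this height (z outside [8.5, 30.5]); the 5×8 cube at (-2.5, -2) contributes its full rectangle (area 40.00 mm²); Taking the union: the regions partially overlap — summed areas 851.25 mm² minus the doubly-counted overlap 15.00 mm² gives 836.25 mm² — area = 836.25 mm². Overall, the cross-section is a single solid region. Net area = 836.25 mm².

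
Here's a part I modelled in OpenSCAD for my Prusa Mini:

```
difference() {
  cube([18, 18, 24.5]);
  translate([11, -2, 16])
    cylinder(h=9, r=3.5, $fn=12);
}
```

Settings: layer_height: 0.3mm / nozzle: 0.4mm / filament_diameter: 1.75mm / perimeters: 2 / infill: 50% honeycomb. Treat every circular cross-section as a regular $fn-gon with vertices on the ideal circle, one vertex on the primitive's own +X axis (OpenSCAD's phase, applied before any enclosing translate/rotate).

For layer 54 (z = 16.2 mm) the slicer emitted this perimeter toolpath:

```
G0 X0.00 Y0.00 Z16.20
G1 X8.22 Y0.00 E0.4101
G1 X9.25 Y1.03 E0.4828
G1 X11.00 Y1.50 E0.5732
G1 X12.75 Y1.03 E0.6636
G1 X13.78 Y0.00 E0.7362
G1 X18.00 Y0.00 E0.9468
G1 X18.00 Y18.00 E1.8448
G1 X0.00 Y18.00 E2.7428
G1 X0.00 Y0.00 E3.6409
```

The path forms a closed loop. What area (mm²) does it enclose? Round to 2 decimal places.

318.51 mm²

Apply the shoelace formula to the sequence of (X, Y) vertices; enclosed area = 318.51 mm².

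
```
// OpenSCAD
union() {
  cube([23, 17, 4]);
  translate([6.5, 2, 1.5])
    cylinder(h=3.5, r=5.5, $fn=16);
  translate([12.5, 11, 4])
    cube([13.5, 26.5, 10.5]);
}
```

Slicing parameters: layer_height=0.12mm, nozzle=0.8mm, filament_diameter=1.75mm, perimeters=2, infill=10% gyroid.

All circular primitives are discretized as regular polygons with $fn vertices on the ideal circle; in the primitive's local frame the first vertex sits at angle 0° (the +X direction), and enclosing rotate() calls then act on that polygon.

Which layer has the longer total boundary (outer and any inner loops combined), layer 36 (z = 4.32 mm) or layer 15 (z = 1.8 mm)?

layer 36 (z = 4.32 mm)

Layer 36 (z = 4.32): the cube is absent (z outside [0, 4]); the r=5.5 cylinder at (6.5, 2) contributes a regular 16-gon of circumradius 5.5 (perimeter = 2·16·5.500·sin(180°/16) = 34.34 mm); the 13.5×26.5 cube at (12.5, 11) contributes its full rectangle (perimeter 80.00 mm); Taking the union: the 2 present regions are separate (no shared area or edge), so areas and boundary lengths simply add and each stays a separate island — boundary = 114.34 mm. So its perimeter = 114.34 mm. Layer 15 (z = 1.8): the cube is present — its section is the full 23×17 rectangle (perimeter 80.00 mm); the cylinder at (6.5, 2): section is a regular 16-gon, circumradius r=5.5 (perimeter = 2·16·5.500·sin(180°/16) = 34.34 mm); the cube at (12.5, 11) is absent (z outside [4, 14.5]); Combining (union): the regions partially overlap (shared area 67.51 mm²), so the edge portions inside another operand are dropped and the merged outline is re-measured after clipping — boundary = 82.89 mm. So its perimeter = 82.89 mm. Layer 36 is larger (114.34 vs 82.89 mm).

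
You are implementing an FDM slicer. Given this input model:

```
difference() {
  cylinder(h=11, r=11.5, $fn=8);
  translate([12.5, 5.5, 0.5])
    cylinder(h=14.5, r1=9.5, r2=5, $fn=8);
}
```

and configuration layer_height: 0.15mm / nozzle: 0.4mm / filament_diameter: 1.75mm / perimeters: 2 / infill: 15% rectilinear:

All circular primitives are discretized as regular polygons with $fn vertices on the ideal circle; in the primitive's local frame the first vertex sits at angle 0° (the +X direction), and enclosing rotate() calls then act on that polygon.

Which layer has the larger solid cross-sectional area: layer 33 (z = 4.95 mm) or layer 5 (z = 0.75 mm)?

Layer 33 (z = 4.95): the r=11.5 cylinder gives a regular 8-gon of circumradius 11.5 (constant along its height) (area = (8/2)·11.500²·sin(360°/8) = 374.06 mm²); the cone at (12.5, 5.5) (r1=9.5→r2=5) has section circumradius 8.119 here — a regular 8-gon (area = (8/2)·8.119²·sin(360°/8) = 186.44 mm²); Subtracting the remaining from the first: starting from the r=11.5 cylinder (374.06 mm²), the cone at (12.5, 5.5) partially overlaps it — only the 42.70 mm² overlap (of its 186.44 mm²) is removed, clipping the outline — area = 331.36 mm². So its area = 331.36 mm². Layer 5 (z = 0.75): the r=11.5 cylinder gives a regular 8-gon of circumradius 11.5 (constant along its height) (area = (8/2)·11.500²·sin(360°/8) = 374.06 mm²); the cone at (12.5, 5.5): at t=0.017 of its height the radius interpolates to r₁+(r₂−r₁)t = 9.422, giving a regular 8-gon of that circumradius (area = (8/2)·9.422²·sin(360°/8) = 251.11 mm²); Subtracting the remaining from the first: starting from the r=11.5 cylinder (374.06 mm²), the cone at (12.5, 5.5) partially overlaps it — only the 61.20 mm² overlap (of its 251.11 mm²) is removed, clipping the outline — area = 312.86 mm². So its area = 312.86 mm². Layer 33 is larger (331.36 vs 312.86 mm²).

layer 33 (z = 4.95 mm)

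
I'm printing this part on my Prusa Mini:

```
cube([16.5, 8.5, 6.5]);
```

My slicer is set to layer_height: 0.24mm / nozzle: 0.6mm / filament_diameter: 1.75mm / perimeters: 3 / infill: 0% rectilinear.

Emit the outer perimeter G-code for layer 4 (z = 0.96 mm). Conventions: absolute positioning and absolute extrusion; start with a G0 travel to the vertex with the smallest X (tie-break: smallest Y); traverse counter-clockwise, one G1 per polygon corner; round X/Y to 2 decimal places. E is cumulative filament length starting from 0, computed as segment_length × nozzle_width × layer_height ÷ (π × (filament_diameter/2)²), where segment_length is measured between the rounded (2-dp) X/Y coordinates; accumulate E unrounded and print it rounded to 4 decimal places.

At z = 0.96 mm: the cube is present — its section is the full 16.5×8.5 rectangle. The outline is a single polygon with 4 vertices. Extrusion per mm of travel: 0.6 × 0.24 / (π × 0.875²) = 0.059868. Accumulating E over each segment gives final E = 2.9934.

G0 X0.00 Y0.00 Z0.96
G1 X16.50 Y0.00 E0.9878
G1 X16.50 Y8.50 E1.4967
G1 X0.00 Y8.50 E2.4845
G1 X0.00 Y0.00 E2.9934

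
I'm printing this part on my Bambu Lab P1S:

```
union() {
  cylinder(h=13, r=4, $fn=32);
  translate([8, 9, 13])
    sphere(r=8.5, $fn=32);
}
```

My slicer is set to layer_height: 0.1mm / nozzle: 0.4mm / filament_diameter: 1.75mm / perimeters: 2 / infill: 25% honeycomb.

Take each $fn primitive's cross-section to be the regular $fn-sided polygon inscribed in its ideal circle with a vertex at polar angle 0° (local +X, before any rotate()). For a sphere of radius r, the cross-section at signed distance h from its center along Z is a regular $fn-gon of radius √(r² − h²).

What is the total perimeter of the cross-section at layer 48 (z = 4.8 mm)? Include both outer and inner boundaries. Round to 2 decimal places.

At z = 4.8 mm: the r=4 cylinder contributes a regular 32-gon of circumradius 4 (perimeter = 2·32·4.000·sin(180°/32) = 25.09 mm); the r=8.5 sphere at (8, 9) contributes a regular 32-gon of circumradius √(8.5²−8.2²) = 2.238 (perimeter = 2·32·2.238·sin(180°/32) = 14.04 mm); Taking the union: the 2 present regions are separate (no shared area or edge), so areas and boundary lengths simply add and each stays a separate island — boundary = 39.13 mm. Overall, the cross-section has 2 separate islands. Total boundary length (outer) = 39.13 mm.

39.13 mm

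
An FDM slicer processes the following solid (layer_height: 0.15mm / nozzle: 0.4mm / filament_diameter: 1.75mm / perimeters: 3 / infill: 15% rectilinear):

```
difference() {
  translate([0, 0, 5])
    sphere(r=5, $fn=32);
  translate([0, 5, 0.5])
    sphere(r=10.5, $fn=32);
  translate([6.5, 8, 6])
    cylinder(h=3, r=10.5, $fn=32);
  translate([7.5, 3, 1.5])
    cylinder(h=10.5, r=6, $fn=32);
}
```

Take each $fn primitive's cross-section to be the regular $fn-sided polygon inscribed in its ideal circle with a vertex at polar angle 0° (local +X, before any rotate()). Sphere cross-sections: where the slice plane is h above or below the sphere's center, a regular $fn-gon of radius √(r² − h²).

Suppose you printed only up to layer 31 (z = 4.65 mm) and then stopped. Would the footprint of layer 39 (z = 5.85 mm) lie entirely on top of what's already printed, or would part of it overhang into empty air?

Compare the two slices. At z = 4.65: the r=5 sphere contributes a regular 32-gon of circumradius √(5²−0.35²) = 4.988 (area = (32/2)·4.988²·sin(360°/32) = 77.65 mm²); the sphere at (0, 5): section is a regular 32-gon, circumradius = √(r²−h²) = √(10.5²−4.15²) = 9.645 (area = (32/2)·9.645²·sin(360°/32) = 290.38 mm²); the cylinder at (6.5, 8) does not reach this height (z outside [6, 9]); the r=6 cylinder at (7.5, 3) contributes a regular 32-gon of circumradius 6 (area = (32/2)·6.000²·sin(360°/32) = 112.37 mm²); Subtracting the remaining from the first: starting from the r=5 sphere (77.65 mm²), the r=10.5 sphere at (0, 5) partially overlaps it — only the 76.42 mm² overlap (of its 290.38 mm²) is removed, clipping the outline; the r=6 cylinder at (7.5, 3) misses the remaining region (no effect) — area = 1.23 mm². At z = 5.85: the sphere: section is a regular 32-gon, circumradius = √(r²−h²) = √(5²−0.85²) = 4.927 (area = (32/2)·4.927²·sin(360°/32) = 75.78 mm²); the r=10.5 sphere at (0, 5) slices to a regular 32-gon of circumradius 9.035 (√(r²−h²) with h=5.35 from center) (area = (32/2)·9.035²·sin(360°/32) = 254.80 mm²); the cylinder at (6.5, 8) is absent (z outside [6, 9]); the r=6 cylinder at (7.5, 3) gives a regular 32-gon of circumradius 6 (constant along its height) (area = (32/2)·6.000²·sin(360°/32) = 112.37 mm²); After the difference (first − rest): starting from the r=5 sphere (75.78 mm²), the r=10.5 sphere at (0, 5) partially overlaps it — only the 70.98 mm² overlap (of its 254.80 mm²) is removed, clipping the outline; the r=6 cylinder at (7.5, 3) misses the remaining region (no effect) — area = 4.81 mm². Checking containment: at z = 5.85 the cross-section extends beyond the z = 4.65 cross-section by about 3.88 mm².

part overhangs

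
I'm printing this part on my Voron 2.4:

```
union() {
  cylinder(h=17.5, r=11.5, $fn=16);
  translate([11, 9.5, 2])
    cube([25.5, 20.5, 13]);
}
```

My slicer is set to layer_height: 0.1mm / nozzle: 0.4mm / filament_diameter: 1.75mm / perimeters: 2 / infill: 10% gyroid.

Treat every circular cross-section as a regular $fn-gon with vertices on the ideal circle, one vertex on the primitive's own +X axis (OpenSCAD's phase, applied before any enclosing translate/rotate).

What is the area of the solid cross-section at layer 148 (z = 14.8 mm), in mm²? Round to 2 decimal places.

927.63 mm²

At z = 14.8 mm: the r=11.5 cylinder gives a regular 16-gon of circumradius 11.5 (constant along its height) (area = (16/2)·11.500²·sin(360°/16) = 404.88 mm²); the 25.5×20.5 cube at (11, 9.5) contributes its full rectangle (area 522.75 mm²); Combining (union): the 2 present regions are separate (no shared area or edge), so areas and boundary lengths simply add and each stays a separate island — area = 927.63 mm². Overall, the cross-section has 2 separate islands. Net area = 927.63 mm².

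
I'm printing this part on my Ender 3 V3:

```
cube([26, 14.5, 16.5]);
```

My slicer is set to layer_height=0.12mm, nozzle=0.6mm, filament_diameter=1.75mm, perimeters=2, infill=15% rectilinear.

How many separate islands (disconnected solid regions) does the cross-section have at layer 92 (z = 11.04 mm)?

1

At z = 11.04 mm: the cube (footprint 26×14.5) is included at this height. Overall, the cross-section is a single solid region. Island count = 1.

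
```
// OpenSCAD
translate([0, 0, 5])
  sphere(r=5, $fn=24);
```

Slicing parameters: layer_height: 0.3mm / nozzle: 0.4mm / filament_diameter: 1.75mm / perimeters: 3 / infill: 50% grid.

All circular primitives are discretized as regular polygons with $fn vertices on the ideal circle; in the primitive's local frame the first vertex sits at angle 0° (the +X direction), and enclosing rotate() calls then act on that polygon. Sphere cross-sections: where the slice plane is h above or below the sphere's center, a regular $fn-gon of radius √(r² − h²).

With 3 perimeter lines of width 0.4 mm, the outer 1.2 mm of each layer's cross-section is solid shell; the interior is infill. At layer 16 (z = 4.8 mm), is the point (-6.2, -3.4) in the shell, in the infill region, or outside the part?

At z = 4.8 mm: the r=5 sphere slices to a regular 24-gon of circumradius 4.996 (√(r²−h²) with h=0.2 from center). Overall, the cross-section is a single solid region. The nearest boundary edge runs (-4.83, -1.29)→(-4.33, -2.50); distance from the point to it = 2.08 mm. The point is not inside any of the regions above, so it lies outside the cross-section (2.08 mm from the nearest boundary).

outside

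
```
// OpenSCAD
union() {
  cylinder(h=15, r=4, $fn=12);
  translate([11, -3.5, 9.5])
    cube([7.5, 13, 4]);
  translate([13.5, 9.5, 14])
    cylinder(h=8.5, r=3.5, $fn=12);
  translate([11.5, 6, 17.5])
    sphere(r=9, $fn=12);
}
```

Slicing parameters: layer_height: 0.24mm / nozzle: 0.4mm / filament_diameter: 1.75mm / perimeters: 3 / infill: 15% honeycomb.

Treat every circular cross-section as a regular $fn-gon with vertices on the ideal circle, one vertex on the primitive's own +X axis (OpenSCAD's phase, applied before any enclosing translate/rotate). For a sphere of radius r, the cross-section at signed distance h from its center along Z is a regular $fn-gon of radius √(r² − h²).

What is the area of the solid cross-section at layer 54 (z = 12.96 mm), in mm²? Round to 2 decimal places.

At z = 12.96 mm: the r=4 cylinder gives a regular 12-gon of circumradius 4 (constant along its height) (area = (12/2)·4.000²·sin(360°/12) = 48.00 mm²); the cube at (11, -3.5) is present — its section is the full 7.5×13 rectangle (area 97.50 mm²); the cylinder at (13.5, 9.5) does not reach this height (z outside [14, 22.5]); the sphere at (11.5, 6): section is a regular 12-gon, circumradius = √(r²−h²) = √(9²−4.54²) = 7.771 (area = (12/2)·7.771²·sin(360°/12) = 181.17 mm²); Taking the union: the regions partially overlap — summed areas 326.67 mm² minus the doubly-counted overlap 74.23 mm² gives 252.43 mm² — area = 252.43 mm². Overall, the cross-section has 2 separate islands. Net area = 252.43 mm².

252.43 mm²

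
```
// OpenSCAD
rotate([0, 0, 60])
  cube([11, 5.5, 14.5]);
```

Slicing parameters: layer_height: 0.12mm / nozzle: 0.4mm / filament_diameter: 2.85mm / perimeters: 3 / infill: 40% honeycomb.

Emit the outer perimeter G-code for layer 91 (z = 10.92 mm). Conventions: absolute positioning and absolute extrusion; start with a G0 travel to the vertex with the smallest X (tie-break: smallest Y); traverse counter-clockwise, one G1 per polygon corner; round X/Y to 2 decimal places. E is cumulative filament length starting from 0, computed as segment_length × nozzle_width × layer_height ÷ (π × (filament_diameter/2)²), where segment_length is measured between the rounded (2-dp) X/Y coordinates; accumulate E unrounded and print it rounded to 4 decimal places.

At z = 10.92 mm: the 11×5.5 cube contributes its full rectangle; (rotated 60° about Z; rotation is an isometry so areas/perimeters/island counts are preserved). The outline is a single polygon with 4 vertices. Extrusion per mm of travel: 0.4 × 0.12 / (π × 1.425²) = 0.007524. Accumulating E over each segment gives final E = 0.2483.

G0 X-4.76 Y2.75 Z10.92
G1 X0.00 Y0.00 E0.0414
G1 X5.50 Y9.53 E0.1242
G1 X0.74 Y12.28 E0.1655
G1 X-4.76 Y2.75 E0.2483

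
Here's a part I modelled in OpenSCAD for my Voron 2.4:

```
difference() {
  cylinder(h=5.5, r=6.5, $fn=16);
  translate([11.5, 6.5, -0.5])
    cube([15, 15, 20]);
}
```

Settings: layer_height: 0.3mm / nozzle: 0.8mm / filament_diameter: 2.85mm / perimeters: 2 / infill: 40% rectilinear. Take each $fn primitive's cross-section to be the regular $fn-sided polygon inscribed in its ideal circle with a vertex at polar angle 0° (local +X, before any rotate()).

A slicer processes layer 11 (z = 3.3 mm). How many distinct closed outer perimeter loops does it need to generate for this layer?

At z = 3.3 mm: the cylinder: section is a regular 16-gon, circumradius r=6.5; the cube at (11.5, 6.5) (footprint 15×15) is included at this height; Subtracting the remaining from the first: starting from the r=6.5 cylinder, the 15×15 cube at (11.5, 6.5) misses the remaining region (no effect) — 1 connected region. The result has 1 disconnected region.

1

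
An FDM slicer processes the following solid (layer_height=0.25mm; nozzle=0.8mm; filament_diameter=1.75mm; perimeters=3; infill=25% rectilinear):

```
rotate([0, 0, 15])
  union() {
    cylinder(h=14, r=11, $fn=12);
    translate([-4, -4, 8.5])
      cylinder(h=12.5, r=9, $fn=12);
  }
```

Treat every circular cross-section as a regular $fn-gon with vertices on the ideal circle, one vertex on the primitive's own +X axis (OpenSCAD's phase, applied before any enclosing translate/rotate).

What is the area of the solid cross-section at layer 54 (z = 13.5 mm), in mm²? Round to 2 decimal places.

418.82 mm²

At z = 13.5 mm: the r=11 cylinder gives a regular 12-gon of circumradius 11 (constant along its height) (area = (12/2)·11.000²·sin(360°/12) = 363.00 mm²); the r=9 cylinder at (-4, -4) contributes a regular 12-gon of circumradius 9 (area = (12/2)·9.000²·sin(360°/12) = 243.00 mm²); Merging all regions: the regions partially overlap — summed areas 606.00 mm² minus the doubly-counted overlap 187.18 mm² gives 418.82 mm² — area = 418.82 mm²; (whole slice rotated 15° about Z — lengths, areas and connectivity unchanged). Overall, the cross-section is a single solid region. Net area = 418.82 mm².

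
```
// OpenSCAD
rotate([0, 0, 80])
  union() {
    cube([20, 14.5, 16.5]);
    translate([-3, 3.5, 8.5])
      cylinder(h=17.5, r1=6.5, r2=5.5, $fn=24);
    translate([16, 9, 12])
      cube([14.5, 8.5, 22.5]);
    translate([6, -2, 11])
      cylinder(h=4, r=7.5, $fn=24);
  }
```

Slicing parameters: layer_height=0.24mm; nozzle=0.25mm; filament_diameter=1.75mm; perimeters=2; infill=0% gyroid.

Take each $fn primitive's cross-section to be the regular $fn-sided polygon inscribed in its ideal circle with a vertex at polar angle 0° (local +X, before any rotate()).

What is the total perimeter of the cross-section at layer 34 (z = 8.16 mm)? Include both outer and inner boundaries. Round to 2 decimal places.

69.00 mm

At z = 8.16 mm: the cube is present — its section is the full 20×14.5 rectangle (perimeter 69.00 mm); the cone at (-3, 3.5) does not reach this height (z outside [8.5, 26]); the cube at (16, 9) does not reach this height (z outside [12, 34.5]); the cylinder at (6, -2) is not intersected at this z (z outside [11, 15]); Merging all regions: only the 20×14.5 cube is present, so the union is just that shape — boundary = 69.00 mm; (rotated 80° about Z; rotation is an isometry so areas/perimeters/island counts are preserved). Overall, the cross-section is a single solid region. Total boundary length (outer) = 69.00 mm.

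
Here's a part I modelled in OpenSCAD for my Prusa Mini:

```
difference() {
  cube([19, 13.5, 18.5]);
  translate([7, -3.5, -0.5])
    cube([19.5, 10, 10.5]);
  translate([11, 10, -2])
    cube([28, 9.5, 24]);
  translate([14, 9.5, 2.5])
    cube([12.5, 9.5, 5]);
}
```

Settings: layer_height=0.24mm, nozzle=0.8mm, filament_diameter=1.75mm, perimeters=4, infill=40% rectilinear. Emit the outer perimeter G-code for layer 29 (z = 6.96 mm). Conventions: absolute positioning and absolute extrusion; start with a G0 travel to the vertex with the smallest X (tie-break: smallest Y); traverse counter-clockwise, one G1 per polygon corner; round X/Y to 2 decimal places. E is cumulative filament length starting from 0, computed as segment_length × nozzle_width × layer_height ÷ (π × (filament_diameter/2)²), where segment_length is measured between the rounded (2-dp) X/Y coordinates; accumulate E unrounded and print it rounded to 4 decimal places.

At z = 6.96 mm: the cube is present — its section is the full 19×13.5 rectangle; the cube at (7, -3.5) (footprint 19.5×10) is included at this height; the cube at (11, 10) is present — its section is the full 28×9.5 rectangle; the cube at (14, 9.5) (footprint 12.5×9.5) is included at this height; After the difference (first − rest): starting from the 19×13.5 cube, the 19.5×10 cube at (7, -3.5) partially overlaps it — only the 78.00 mm² overlap (of its 195.00 mm²) is removed, clipping the outline; the 28×9.5 cube at (11, 10) partially overlaps it — only the 28.00 mm² overlap (of its 266.00 mm²) is removed, clipping the outline; the 12.5×9.5 cube at (14, 9.5) partially overlaps it — only the 2.50 mm² overlap (of its 118.75 mm²) is removed, clipping the outline — 1 connected region. The outline is a single polygon with 10 vertices. Extrusion per mm of travel: 0.8 × 0.24 / (π × 0.875²) = 0.079824. Accumulating E over each segment gives final E = 5.1886.

G0 X0.00 Y0.00 Z6.96
G1 X7.00 Y0.00 E0.5588
G1 X7.00 Y6.50 E1.0776
G1 X19.00 Y6.50 E2.0355
G1 X19.00 Y9.50 E2.2750
G1 X14.00 Y9.50 E2.6741
G1 X14.00 Y10.00 E2.7140
G1 X11.00 Y10.00 E2.9535
G1 X11.00 Y13.50 E3.2329
G1 X0.00 Y13.50 E4.1110
G1 X0.00 Y0.00 E5.1886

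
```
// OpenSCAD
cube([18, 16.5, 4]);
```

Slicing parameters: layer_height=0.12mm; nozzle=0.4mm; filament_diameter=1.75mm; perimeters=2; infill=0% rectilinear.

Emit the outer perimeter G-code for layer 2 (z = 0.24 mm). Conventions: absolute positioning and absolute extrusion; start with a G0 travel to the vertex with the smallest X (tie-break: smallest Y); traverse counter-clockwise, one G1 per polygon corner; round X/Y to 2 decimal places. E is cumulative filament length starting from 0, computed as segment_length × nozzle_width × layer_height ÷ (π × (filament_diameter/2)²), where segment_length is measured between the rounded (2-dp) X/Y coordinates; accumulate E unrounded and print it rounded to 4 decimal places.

At z = 0.24 mm: the cube (footprint 18×16.5) is included at this height. The outline is a single polygon with 4 vertices. Extrusion per mm of travel: 0.4 × 0.12 / (π × 0.875²) = 0.019956. Accumulating E over each segment gives final E = 1.3770.

G0 X0.00 Y0.00 Z0.24
G1 X18.00 Y0.00 E0.3592
G1 X18.00 Y16.50 E0.6885
G1 X0.00 Y16.50 E1.0477
G1 X0.00 Y0.00 E1.3770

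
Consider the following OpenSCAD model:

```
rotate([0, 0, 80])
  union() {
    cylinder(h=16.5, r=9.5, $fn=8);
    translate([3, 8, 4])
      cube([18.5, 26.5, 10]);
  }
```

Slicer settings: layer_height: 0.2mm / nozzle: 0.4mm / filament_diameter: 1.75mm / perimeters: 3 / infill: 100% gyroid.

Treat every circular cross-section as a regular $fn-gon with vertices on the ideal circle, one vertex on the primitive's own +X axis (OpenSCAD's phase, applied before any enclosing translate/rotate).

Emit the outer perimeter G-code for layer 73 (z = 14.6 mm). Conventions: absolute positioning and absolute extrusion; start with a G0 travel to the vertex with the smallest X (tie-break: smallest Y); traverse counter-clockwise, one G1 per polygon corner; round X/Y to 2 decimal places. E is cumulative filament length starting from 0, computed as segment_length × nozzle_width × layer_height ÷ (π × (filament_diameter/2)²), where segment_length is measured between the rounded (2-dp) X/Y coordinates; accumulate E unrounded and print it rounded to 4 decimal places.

At z = 14.6 mm: the r=9.5 cylinder gives a regular 8-gon of circumradius 9.5 (constant along its height); the cube at (3, 8) does not reach this height (z outside [4, 14]); Merging all regions: only the r=9.5 cylinder is present, so the union is just that shape — 1 connected region; (rotated 80° about Z; rotation is an isometry so areas/perimeters/island counts are preserved). The outline is a single polygon with 8 vertices. Extrusion per mm of travel: 0.4 × 0.2 / (π × 0.875²) = 0.033260. Accumulating E over each segment gives final E = 1.9350.

G0 X-9.36 Y1.65 Z14.60
G1 X-7.78 Y-5.45 E0.2419
G1 X-1.65 Y-9.36 E0.4838
G1 X5.45 Y-7.78 E0.7257
G1 X9.36 Y-1.65 E0.9675
G1 X7.78 Y5.45 E1.2094
G1 X1.65 Y9.36 E1.4513
G1 X-5.45 Y7.78 E1.6932
G1 X-9.36 Y1.65 E1.9350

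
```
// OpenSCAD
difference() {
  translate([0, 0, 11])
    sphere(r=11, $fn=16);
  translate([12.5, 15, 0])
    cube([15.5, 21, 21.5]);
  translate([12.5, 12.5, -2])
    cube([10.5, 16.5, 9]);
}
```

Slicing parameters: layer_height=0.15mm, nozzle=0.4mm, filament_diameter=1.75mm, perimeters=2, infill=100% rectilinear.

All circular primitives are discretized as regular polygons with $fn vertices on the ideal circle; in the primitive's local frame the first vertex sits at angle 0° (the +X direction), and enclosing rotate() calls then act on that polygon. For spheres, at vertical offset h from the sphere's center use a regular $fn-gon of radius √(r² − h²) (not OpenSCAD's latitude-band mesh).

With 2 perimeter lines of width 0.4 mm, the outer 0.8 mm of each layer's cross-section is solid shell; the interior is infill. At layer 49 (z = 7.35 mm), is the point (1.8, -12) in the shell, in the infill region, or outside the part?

outside

At z = 7.35 mm: the r=11 sphere contributes a regular 16-gon of circumradius √(11²−3.65²) = 10.377; the cube at (12.5, 15) (footprint 15.5×21) is included at this height; the cube at (12.5, 12.5) is not intersected at this z (z outside [-2, 7]); Taking the first minus the rest: starting from the r=11 sphere, the 15.5×21 cube at (12.5, 15) misses the remaining region (no effect) — 1 connected region. Overall, the cross-section is a single solid region. The nearest boundary edge runs (3.97, -9.59)→(-0.00, -10.38); distance from the point to it = 1.94 mm. The point is not inside any of the regions above, so it lies outside the cross-section (1.94 mm from the nearest boundary).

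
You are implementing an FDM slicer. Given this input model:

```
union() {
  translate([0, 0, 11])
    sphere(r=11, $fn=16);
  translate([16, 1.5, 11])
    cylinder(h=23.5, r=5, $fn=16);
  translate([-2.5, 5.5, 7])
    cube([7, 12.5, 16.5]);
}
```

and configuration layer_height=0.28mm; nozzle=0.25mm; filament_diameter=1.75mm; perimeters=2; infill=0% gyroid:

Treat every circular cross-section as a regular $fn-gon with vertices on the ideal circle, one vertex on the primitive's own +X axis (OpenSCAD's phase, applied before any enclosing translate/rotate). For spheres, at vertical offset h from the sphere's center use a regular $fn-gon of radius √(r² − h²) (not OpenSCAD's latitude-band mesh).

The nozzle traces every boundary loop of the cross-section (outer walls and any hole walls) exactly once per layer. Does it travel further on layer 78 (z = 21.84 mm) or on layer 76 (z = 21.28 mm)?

Layer 78 (z = 21.84): the r=11 sphere slices to a regular 16-gon of circumradius 1.869 (√(r²−h²) with h=10.84 from center) (perimeter = 2·16·1.869·sin(180°/16) = 11.67 mm); the r=5 cylinder at (16, 1.5) contributes a regular 16-gon of circumradius 5 (perimeter = 2·16·5.000·sin(180°/16) = 31.21 mm); the cube at (-2.5, 5.5) is present — its section is the full 7×12.5 rectangle (perimeter 39.00 mm); Combining (union): the 3 present regions are separate (no shared area or edge), so areas and boundary lengths simply add and each stays a separate island — boundary = 81.88 mm. So its perimeter = 81.88 mm. Layer 76 (z = 21.28): the sphere: section is a regular 16-gon, circumradius = √(r²−h²) = √(11²−10.28²) = 3.914 (perimeter = 2·16·3.914·sin(180°/16) = 24.44 mm); the r=5 cylinder at (16, 1.5) contributes a regular 16-gon of circumradius 5 (perimeter = 2·16·5.000·sin(180°/16) = 31.21 mm); the cube at (-2.5, 5.5) is present — its section is the full 7×12.5 rectangle (perimeter 39.00 mm); Taking the union: the 3 present regions are separate (no shared area or edge), so areas and boundary lengths simply add and each stays a separate island — boundary = 94.65 mm. So its perimeter = 94.65 mm. Layer 76 is larger (94.65 vs 81.88 mm).

layer 76 (z = 21.28 mm)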